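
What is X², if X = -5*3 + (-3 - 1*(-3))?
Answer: 225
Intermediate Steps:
X = -15 (X = -15 + (-3 + 3) = -15 + 0 = -15)
X² = (-15)² = 225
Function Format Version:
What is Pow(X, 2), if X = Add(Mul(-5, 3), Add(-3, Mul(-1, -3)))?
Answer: 225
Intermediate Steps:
X = -15 (X = Add(-15, Add(-3, 3)) = Add(-15, 0) = -15)
Pow(X, 2) = Pow(-15, 2) = 225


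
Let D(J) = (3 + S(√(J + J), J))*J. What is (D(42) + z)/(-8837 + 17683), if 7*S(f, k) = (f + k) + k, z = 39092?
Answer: 19861/4423 + 6*√21/4423 ≈ 4.4966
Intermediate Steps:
S(f, k) = f/7 + 2*k/7 (S(f, k) = ((f + k) + k)/7 = (f + 2*k)/7 = f/7 + 2*k/7)
D(J) = J*(3 + 2*J/7 + √2*√J/7) (D(J) = (3 + (√(J + J)/7 + 2*J/7))*J = (3 + (√(2*J)/7 + 2*J/7))*J = (3 + ((√2*√J)/7 + 2*J/7))*J = (3 + (√2*√J/7 + 2*J/7))*J = (3 + (2*J/7 + √2*√J/7))*J = (3 + 2*J/7 + √2*√J/7)*J = J*(3 + 2*J/7 + √2*√J/7))
(D(42) + z)/(-8837 + 17683) = ((⅐)*42*(21 + 2*42 + √2*√42) + 39092)/(-8837 + 17683) = ((⅐)*42*(21 + 84 + 2*√21) + 39092)/8846 = ((⅐)*42*(105 + 2*√21) + 39092)*(1/8846) = ((630 + 12*√21) + 39092)*(1/8846) = (39722 + 12*√21)*(1/8846) = 19861/4423 + 6*√21/4423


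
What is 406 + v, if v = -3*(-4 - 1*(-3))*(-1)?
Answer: 403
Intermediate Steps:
v = -3 (v = -3*(-4 + 3)*(-1) = -3*(-1)*(-1) = 3*(-1) = -3)
406 + v = 406 - 3 = 403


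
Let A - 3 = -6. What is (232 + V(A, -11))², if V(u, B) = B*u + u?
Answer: 68644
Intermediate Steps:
A = -3 (A = 3 - 6 = -3)
V(u, B) = u + B*u
(232 + V(A, -11))² = (232 - 3*(1 - 11))² = (232 - 3*(-10))² = (232 + 30)² = 262² = 68644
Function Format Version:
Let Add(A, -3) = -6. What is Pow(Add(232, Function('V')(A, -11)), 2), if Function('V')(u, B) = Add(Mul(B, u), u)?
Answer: 68644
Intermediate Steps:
A = -3 (A = Add(3, -6) = -3)
Function('V')(u, B) = Add(u, Mul(B, u))
Pow(Add(232, Function('V')(A, -11)), 2) = Pow(Add(232, Mul(-3, Add(1, -11))), 2) = Pow(Add(232, Mul(-3, -10)), 2) = Pow(Add(232, 30), 2) = Pow(262, 2) = 68644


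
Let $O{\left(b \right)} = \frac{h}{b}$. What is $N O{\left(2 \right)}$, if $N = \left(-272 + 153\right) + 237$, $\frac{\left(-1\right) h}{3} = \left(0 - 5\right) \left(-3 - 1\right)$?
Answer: $-3540$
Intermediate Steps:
$h = -60$ ($h = - 3 \left(0 - 5\right) \left(-3 - 1\right) = - 3 \left(\left(-5\right) \left(-4\right)\right) = \left(-3\right) 20 = -60$)
$O{\left(b \right)} = - \frac{60}{b}$
$N = 118$ ($N = -119 + 237 = 118$)
$N O{\left(2 \right)} = 118 \left(- \frac{60}{2}\right) = 118 \left(\left(-60\right) \frac{1}{2}\right) = 118 \left(-30\right) = -3540$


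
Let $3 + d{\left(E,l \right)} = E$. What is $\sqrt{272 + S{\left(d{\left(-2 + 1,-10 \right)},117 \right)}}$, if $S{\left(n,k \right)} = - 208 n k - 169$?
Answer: $\sqrt{97447} \approx 312.17$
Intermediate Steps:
$d{\left(E,l \right)} = -3 + E$
$S{\left(n,k \right)} = -169 - 208 k n$ ($S{\left(n,k \right)} = - 208 k n - 169 = -169 - 208 k n$)
$\sqrt{272 + S{\left(d{\left(-2 + 1,-10 \right)},117 \right)}} = \sqrt{272 - \left(169 + 24336 \left(-3 + \left(-2 + 1\right)\right)\right)} = \sqrt{272 - \left(169 + 24336 \left(-3 - 1\right)\right)} = \sqrt{272 - \left(169 + 24336 \left(-4\right)\right)} = \sqrt{272 + \left(-169 + 97344\right)} = \sqrt{272 + 97175} = \sqrt{97447}$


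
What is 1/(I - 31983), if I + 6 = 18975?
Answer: -1/13014 ≈ -7.6840e-5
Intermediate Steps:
I = 18969 (I = -6 + 18975 = 18969)
1/(I - 31983) = 1/(18969 - 31983) = 1/(-13014) = -1/13014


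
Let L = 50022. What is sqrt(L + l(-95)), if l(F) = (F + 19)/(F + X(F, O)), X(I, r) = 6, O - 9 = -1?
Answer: sqrt(396231026)/89 ≈ 223.66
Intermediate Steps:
O = 8 (O = 9 - 1 = 8)
l(F) = (19 + F)/(6 + F) (l(F) = (F + 19)/(F + 6) = (19 + F)/(6 + F))
sqrt(L + l(-95)) = sqrt(50022 + (19 - 95)/(6 - 95)) = sqrt(50022 - 76/(-89)) = sqrt(50022 - 1/89*(-76)) = sqrt(50022 + 76/89) = sqrt(4452034/89) = sqrt(396231026)/89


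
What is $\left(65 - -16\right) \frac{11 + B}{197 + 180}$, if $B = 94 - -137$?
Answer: $\frac{19602}{377} \approx 51.995$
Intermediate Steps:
$B = 231$ ($B = 94 + 137 = 231$)
$\left(65 - -16\right) \frac{11 + B}{197 + 180} = \left(65 - -16\right) \frac{11 + 231}{197 + 180} = \left(65 + 16\right) \frac{242}{377} = 81 \cdot 242 \cdot \frac{1}{377} = 81 \cdot \frac{242}{377} = \frac{19602}{377}$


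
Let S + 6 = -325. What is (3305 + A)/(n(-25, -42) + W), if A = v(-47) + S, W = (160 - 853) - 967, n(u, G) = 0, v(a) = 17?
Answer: -2991/1660 ≈ -1.8018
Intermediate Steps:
S = -331 (S = -6 - 325 = -331)
W = -1660 (W = -693 - 967 = -1660)
A = -314 (A = 17 - 331 = -314)
(3305 + A)/(n(-25, -42) + W) = (3305 - 314)/(0 - 1660) = 2991/(-1660) = 2991*(-1/1660) = -2991/1660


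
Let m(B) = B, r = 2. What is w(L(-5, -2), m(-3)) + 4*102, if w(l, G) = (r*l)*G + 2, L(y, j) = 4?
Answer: 386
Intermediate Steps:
w(l, G) = 2 + 2*G*l (w(l, G) = (2*l)*G + 2 = 2*G*l + 2 = 2 + 2*G*l)
w(L(-5, -2), m(-3)) + 4*102 = (2 + 2*(-3)*4) + 4*102 = (2 - 24) + 408 = -22 + 408 = 386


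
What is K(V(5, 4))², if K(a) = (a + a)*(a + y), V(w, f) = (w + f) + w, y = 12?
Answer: 529984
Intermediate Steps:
V(w, f) = f + 2*w (V(w, f) = (f + w) + w = f + 2*w)
K(a) = 2*a*(12 + a) (K(a) = (a + a)*(a + 12) = (2*a)*(12 + a) = 2*a*(12 + a))
K(V(5, 4))² = (2*(4 + 2*5)*(12 + (4 + 2*5)))² = (2*(4 + 10)*(12 + (4 + 10)))² = (2*14*(12 + 14))² = (2*14*26)² = 728² = 529984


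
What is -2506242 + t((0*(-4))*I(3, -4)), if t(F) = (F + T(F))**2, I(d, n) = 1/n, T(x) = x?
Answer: -2506242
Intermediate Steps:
t(F) = 4*F**2 (t(F) = (F + F)**2 = (2*F)**2 = 4*F**2)
-2506242 + t((0*(-4))*I(3, -4)) = -2506242 + 4*((0*(-4))/(-4))**2 = -2506242 + 4*(0*(-1/4))**2 = -2506242 + 4*0**2 = -2506242 + 4*0 = -2506242 + 0 = -2506242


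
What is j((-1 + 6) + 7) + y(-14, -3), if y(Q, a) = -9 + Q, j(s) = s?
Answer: -11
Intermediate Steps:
j((-1 + 6) + 7) + y(-14, -3) = ((-1 + 6) + 7) + (-9 - 14) = (5 + 7) - 23 = 12 - 23 = -11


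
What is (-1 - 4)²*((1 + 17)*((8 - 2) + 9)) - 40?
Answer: 6710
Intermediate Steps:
(-1 - 4)²*((1 + 17)*((8 - 2) + 9)) - 40 = (-5)²*(18*(6 + 9)) - 40 = 25*(18*15) - 40 = 25*270 - 40 = 6750 - 40 = 6710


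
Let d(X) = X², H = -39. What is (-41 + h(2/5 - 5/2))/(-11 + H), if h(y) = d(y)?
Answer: 3659/5000 ≈ 0.73180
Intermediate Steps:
h(y) = y²
(-41 + h(2/5 - 5/2))/(-11 + H) = (-41 + (2/5 - 5/2)²)/(-11 - 39) = (-41 + (2*(⅕) - 5*½)²)/(-50) = -(-41 + (⅖ - 5/2)²)/50 = -(-41 + (-21/10)²)/50 = -(-41 + 441/100)/50 = -1/50*(-3659/100) = 3659/5000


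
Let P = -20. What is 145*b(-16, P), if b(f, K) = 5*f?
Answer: -11600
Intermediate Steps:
145*b(-16, P) = 145*(5*(-16)) = 145*(-80) = -11600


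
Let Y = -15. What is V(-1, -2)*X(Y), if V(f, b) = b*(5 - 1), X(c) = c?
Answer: 120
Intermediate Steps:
V(f, b) = 4*b (V(f, b) = b*4 = 4*b)
V(-1, -2)*X(Y) = (4*(-2))*(-15) = -8*(-15) = 120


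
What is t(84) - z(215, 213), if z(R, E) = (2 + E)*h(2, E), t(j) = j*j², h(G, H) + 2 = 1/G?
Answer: 1186053/2 ≈ 5.9303e+5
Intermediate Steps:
h(G, H) = -2 + 1/G
t(j) = j³
z(R, E) = -3 - 3*E/2 (z(R, E) = (2 + E)*(-2 + 1/2) = (2 + E)*(-2 + ½) = (2 + E)*(-3/2) = -3 - 3*E/2)
t(84) - z(215, 213) = 84³ - (-3 - 3/2*213) = 592704 - (-3 - 639/2) = 592704 - 1*(-645/2) = 592704 + 645/2 = 1186053/2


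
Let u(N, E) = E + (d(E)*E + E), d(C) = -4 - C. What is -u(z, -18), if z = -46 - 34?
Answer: 288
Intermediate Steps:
z = -80
u(N, E) = 2*E + E*(-4 - E) (u(N, E) = E + ((-4 - E)*E + E) = E + (E*(-4 - E) + E) = E + (E + E*(-4 - E)) = 2*E + E*(-4 - E))
-u(z, -18) = -(-1)*(-18)*(2 - 18) = -(-1)*(-18)*(-16) = -1*(-288) = 288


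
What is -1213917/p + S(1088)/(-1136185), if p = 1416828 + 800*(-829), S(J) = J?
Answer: -1380054233909/856260829180 ≈ -1.6117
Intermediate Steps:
p = 753628 (p = 1416828 - 663200 = 753628)
-1213917/p + S(1088)/(-1136185) = -1213917/753628 + 1088/(-1136185) = -1213917*1/753628 + 1088*(-1/1136185) = -1213917/753628 - 1088/1136185 = -1380054233909/856260829180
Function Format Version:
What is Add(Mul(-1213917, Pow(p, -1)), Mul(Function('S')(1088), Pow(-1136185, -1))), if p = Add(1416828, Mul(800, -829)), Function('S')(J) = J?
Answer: Rational(-1380054233909, 856260829180) ≈ -1.6117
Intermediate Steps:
p = 753628 (p = Add(1416828, -663200) = 753628)
Add(Mul(-1213917, Pow(p, -1)), Mul(Function('S')(1088), Pow(-1136185, -1))) = Add(Mul(-1213917, Pow(753628, -1)), Mul(1088, Pow(-1136185, -1))) = Add(Mul(-1213917, Rational(1, 753628)), Mul(1088, Rational(-1, 1136185))) = Add(Rational(-1213917, 753628), Rational(-1088, 1136185)) = Rational(-1380054233909, 856260829180)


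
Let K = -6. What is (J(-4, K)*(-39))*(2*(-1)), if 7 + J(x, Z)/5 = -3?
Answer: -3900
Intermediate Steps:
J(x, Z) = -50 (J(x, Z) = -35 + 5*(-3) = -35 - 15 = -50)
(J(-4, K)*(-39))*(2*(-1)) = (-50*(-39))*(2*(-1)) = 1950*(-2) = -3900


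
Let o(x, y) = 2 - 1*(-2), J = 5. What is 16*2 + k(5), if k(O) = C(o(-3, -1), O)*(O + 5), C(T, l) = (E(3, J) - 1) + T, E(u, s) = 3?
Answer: 92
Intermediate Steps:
o(x, y) = 4 (o(x, y) = 2 + 2 = 4)
C(T, l) = 2 + T (C(T, l) = (3 - 1) + T = 2 + T)
k(O) = 30 + 6*O (k(O) = (2 + 4)*(O + 5) = 6*(5 + O) = 30 + 6*O)
16*2 + k(5) = 16*2 + (30 + 6*5) = 32 + (30 + 30) = 32 + 60 = 92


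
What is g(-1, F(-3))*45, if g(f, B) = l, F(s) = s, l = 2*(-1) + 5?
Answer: 135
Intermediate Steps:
l = 3 (l = -2 + 5 = 3)
g(f, B) = 3
g(-1, F(-3))*45 = 3*45 = 135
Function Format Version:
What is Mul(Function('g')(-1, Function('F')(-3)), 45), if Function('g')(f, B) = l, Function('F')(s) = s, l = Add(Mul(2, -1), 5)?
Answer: 135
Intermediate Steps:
l = 3 (l = Add(-2, 5) = 3)
Function('g')(f, B) = 3
Mul(Function('g')(-1, Function('F')(-3)), 45) = Mul(3, 45) = 135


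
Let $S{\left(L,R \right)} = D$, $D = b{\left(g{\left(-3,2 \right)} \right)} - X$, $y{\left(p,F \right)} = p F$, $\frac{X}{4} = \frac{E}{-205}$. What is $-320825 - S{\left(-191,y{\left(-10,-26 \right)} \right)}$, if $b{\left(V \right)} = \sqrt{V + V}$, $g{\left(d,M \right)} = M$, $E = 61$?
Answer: $- \frac{65769779}{205} \approx -3.2083 \cdot 10^{5}$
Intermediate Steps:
$b{\left(V \right)} = \sqrt{2} \sqrt{V}$ ($b{\left(V \right)} = \sqrt{2 V} = \sqrt{2} \sqrt{V}$)
$X = - \frac{244}{205}$ ($X = 4 \frac{61}{-205} = 4 \cdot 61 \left(- \frac{1}{205}\right) = 4 \left(- \frac{61}{205}\right) = - \frac{244}{205} \approx -1.1902$)
$y{\left(p,F \right)} = F p$
$D = \frac{654}{205}$ ($D = \sqrt{2} \sqrt{2} - - \frac{244}{205} = 2 + \frac{244}{205} = \frac{654}{205} \approx 3.1902$)
$S{\left(L,R \right)} = \frac{654}{205}$
$-320825 - S{\left(-191,y{\left(-10,-26 \right)} \right)} = -320825 - \frac{654}{205} = - \frac{65769779}{205}$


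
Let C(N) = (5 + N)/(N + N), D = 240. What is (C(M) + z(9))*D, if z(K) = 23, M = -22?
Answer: 61740/11 ≈ 5612.7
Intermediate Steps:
C(N) = (5 + N)/(2*N) (C(N) = (5 + N)/((2*N)) = (5 + N)*(1/(2*N)) = (5 + N)/(2*N))
(C(M) + z(9))*D = ((½)*(5 - 22)/(-22) + 23)*240 = ((½)*(-1/22)*(-17) + 23)*240 = (17/44 + 23)*240 = (1029/44)*240 = 61740/11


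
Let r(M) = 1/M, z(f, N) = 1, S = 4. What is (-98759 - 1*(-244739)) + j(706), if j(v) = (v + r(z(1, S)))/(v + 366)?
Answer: 156491267/1072 ≈ 1.4598e+5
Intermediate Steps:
j(v) = (1 + v)/(366 + v) (j(v) = (v + 1/1)/(v + 366) = (v + 1)/(366 + v) = (1 + v)/(366 + v))
(-98759 - 1*(-244739)) + j(706) = (-98759 - 1*(-244739)) + (1 + 706)/(366 + 706) = (-98759 + 244739) + 707/1072 = 145980 + (1/1072)*707 = 145980 + 707/1072 = 156491267/1072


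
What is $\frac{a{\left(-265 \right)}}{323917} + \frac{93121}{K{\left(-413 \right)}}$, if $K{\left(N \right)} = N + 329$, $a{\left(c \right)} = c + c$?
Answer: $- \frac{4309074211}{3887004} \approx -1108.6$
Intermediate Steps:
$a{\left(c \right)} = 2 c$
$K{\left(N \right)} = 329 + N$
$\frac{a{\left(-265 \right)}}{323917} + \frac{93121}{K{\left(-413 \right)}} = \frac{2 \left(-265\right)}{323917} + \frac{93121}{329 - 413} = \left(-530\right) \frac{1}{323917} + \frac{93121}{-84} = - \frac{530}{323917} + 93121 \left(- \frac{1}{84}\right) = - \frac{530}{323917} - \frac{13303}{12} = - \frac{4309074211}{3887004}$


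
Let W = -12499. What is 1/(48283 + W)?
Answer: 1/35784 ≈ 2.7945e-5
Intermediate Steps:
1/(48283 + W) = 1/(48283 - 12499) = 1/35784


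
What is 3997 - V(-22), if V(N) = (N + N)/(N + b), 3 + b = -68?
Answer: 371677/93 ≈ 3996.5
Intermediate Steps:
b = -71 (b = -3 - 68 = -71)
V(N) = 2*N/(-71 + N) (V(N) = (N + N)/(N - 71) = (2*N)/(-71 + N) = 2*N/(-71 + N))
3997 - V(-22) = 3997 - 2*(-22)/(-71 - 22) = 3997 - 2*(-22)/(-93) = 3997 - 2*(-22)*(-1)/93 = 3997 - 1*44/93 = 3997 - 44/93 = 371677/93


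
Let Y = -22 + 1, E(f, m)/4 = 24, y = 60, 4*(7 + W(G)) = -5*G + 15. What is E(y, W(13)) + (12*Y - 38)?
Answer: -194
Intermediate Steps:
W(G) = -13/4 - 5*G/4 (W(G) = -7 + (-5*G + 15)/4 = -7 + (15 - 5*G)/4 = -7 + (15/4 - 5*G/4) = -13/4 - 5*G/4)
E(f, m) = 96 (E(f, m) = 4*24 = 96)
Y = -21
E(y, W(13)) + (12*Y - 38) = 96 + (12*(-21) - 38) = 96 + (-252 - 38) = 96 - 290 = -194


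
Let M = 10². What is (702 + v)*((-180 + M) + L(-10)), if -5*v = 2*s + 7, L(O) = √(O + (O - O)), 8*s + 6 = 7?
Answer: -56044 + 14011*I*√10/20 ≈ -56044.0 + 2215.3*I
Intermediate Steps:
s = ⅛ (s = -¾ + (⅛)*7 = -¾ + 7/8 = ⅛ ≈ 0.12500)
L(O) = √O (L(O) = √(O + 0) = √O)
M = 100
v = -29/20 (v = -(2*(⅛) + 7)/5 = -(¼ + 7)/5 = -⅕*29/4 = -29/20 ≈ -1.4500)
(702 + v)*((-180 + M) + L(-10)) = (702 - 29/20)*((-180 + 100) + √(-10)) = 14011*(-80 + I*√10)/20 = -56044 + 14011*I*√10/20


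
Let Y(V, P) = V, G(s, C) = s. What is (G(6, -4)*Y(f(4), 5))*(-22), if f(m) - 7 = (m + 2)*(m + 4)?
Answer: -7260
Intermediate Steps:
f(m) = 7 + (2 + m)*(4 + m) (f(m) = 7 + (m + 2)*(m + 4) = 7 + (2 + m)*(4 + m))
(G(6, -4)*Y(f(4), 5))*(-22) = (6*(15 + 4² + 6*4))*(-22) = (6*(15 + 16 + 24))*(-22) = (6*55)*(-22) = 330*(-22) = -7260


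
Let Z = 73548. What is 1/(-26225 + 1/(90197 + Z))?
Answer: -163745/4294212624 ≈ -3.8132e-5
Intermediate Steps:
1/(-26225 + 1/(90197 + Z)) = 1/(-26225 + 1/(90197 + 73548)) = 1/(-26225 + 1/163745) = 1/(-4294212624/163745) = -163745/4294212624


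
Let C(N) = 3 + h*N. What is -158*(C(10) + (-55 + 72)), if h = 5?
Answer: -11060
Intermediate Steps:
C(N) = 3 + 5*N
-158*(C(10) + (-55 + 72)) = -158*((3 + 5*10) + (-55 + 72)) = -158*((3 + 50) + 17) = -158*(53 + 17) = -158*70 = -11060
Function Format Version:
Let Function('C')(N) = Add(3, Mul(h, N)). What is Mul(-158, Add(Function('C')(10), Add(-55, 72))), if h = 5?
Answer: -11060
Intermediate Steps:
Function('C')(N) = Add(3, Mul(5, N))
Mul(-158, Add(Function('C')(10), Add(-55, 72))) = Mul(-158, Add(Add(3, Mul(5, 10)), Add(-55, 72))) = Mul(-158, Add(Add(3, 50), 17)) = Mul(-158, Add(53, 17)) = Mul(-158, 70) = -11060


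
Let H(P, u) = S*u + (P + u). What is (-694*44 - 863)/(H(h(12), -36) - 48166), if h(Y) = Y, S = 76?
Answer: 31399/50926 ≈ 0.61656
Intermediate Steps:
H(P, u) = P + 77*u (H(P, u) = 76*u + (P + u) = P + 77*u)
(-694*44 - 863)/(H(h(12), -36) - 48166) = (-694*44 - 863)/((12 + 77*(-36)) - 48166) = (-30536 - 863)/((12 - 2772) - 48166) = -31399/(-2760 - 48166) = -31399/(-50926) = -31399*(-1/50926) = 31399/50926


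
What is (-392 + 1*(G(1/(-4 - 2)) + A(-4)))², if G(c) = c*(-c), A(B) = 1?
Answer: 198161929/1296 ≈ 1.5290e+5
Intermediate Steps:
G(c) = -c²
(-392 + 1*(G(1/(-4 - 2)) + A(-4)))² = (-392 + 1*(-(1/(-4 - 2))² + 1))² = (-392 + 1*(-(1/(-6))² + 1))² = (-392 + 1*(-(-⅙)² + 1))² = (-392 + 1*(-1*1/36 + 1))² = (-392 + 1*(-1/36 + 1))² = (-392 + 1*(35/36))² = (-392 + 35/36)² = (-14077/36)² = 198161929/1296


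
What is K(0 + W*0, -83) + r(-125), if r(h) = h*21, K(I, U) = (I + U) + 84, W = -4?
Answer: -2624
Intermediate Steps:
K(I, U) = 84 + I + U
r(h) = 21*h
K(0 + W*0, -83) + r(-125) = (84 + (0 - 4*0) - 83) + 21*(-125) = (84 + (0 + 0) - 83) - 2625 = (84 + 0 - 83) - 2625 = 1 - 2625 = -2624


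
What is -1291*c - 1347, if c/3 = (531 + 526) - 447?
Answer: -2363877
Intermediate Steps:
c = 1830 (c = 3*((531 + 526) - 447) = 3*(1057 - 447) = 3*610 = 1830)
-1291*c - 1347 = -1291*1830 - 1347 = -2362530 - 1347 = -2363877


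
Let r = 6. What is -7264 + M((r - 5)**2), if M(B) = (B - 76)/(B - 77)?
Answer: -551989/76 ≈ -7263.0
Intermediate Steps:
M(B) = (-76 + B)/(-77 + B)
-7264 + M((r - 5)**2) = -7264 + (-76 + (6 - 5)**2)/(-77 + (6 - 5)**2) = -7264 + (-76 + 1**2)/(-77 + 1**2) = -7264 + (-76 + 1)/(-77 + 1) = -7264 - 75/(-76) = -7264 - 1/76*(-75) = -7264 + 75/76 = -551989/76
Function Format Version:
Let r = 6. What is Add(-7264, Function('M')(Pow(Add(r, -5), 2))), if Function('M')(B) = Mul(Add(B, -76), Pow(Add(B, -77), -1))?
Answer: Rational(-551989, 76) ≈ -7263.0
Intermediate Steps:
Function('M')(B) = Mul(Pow(Add(-77, B), -1), Add(-76, B)) (Function('M')(B) = Mul(Add(-76, B), Pow(Add(-77, B), -1)) = Mul(Pow(Add(-77, B), -1), Add(-76, B)))
Add(-7264, Function('M')(Pow(Add(r, -5), 2))) = Add(-7264, Mul(Pow(Add(-77, Pow(Add(6, -5), 2)), -1), Add(-76, Pow(Add(6, -5), 2)))) = Add(-7264, Mul(Pow(Add(-77, Pow(1, 2)), -1), Add(-76, Pow(1, 2)))) = Add(-7264, Mul(Pow(Add(-77, 1), -1), Add(-76, 1))) = Add(-7264, Mul(Pow(-76, -1), -75)) = Add(-7264, Mul(Rational(-1, 76), -75)) = Add(-7264, Rational(75, 76)) = Rational(-551989, 76)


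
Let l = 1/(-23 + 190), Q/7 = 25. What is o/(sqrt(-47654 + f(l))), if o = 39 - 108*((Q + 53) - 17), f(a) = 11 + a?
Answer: 22749*I*sqrt(332178865)/3978190 ≈ 104.22*I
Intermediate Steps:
Q = 175 (Q = 7*25 = 175)
l = 1/167 ≈ 0.0059880
o = -22749 (o = 39 - 108*((175 + 53) - 17) = 39 - 108*(228 - 17) = 39 - 108*211 = 39 - 22788 = -22749)
o/(sqrt(-47654 + f(l))) = -22749/sqrt(-47654 + (11 + 1/167)) = -22749/sqrt(-47654 + 1838/167) = -22749*(-I*sqrt(332178865)/3978190) = -(-22749)*I*sqrt(332178865)/3978190 = 22749*I*sqrt(332178865)/3978190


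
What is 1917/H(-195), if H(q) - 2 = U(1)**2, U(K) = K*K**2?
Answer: 639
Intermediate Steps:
U(K) = K**3
H(q) = 3 (H(q) = 2 + (1**3)**2 = 2 + 1**2 = 2 + 1 = 3)
1917/H(-195) = 1917/3 = 1917*(1/3) = 639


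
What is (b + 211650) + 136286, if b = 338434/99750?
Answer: 17353477217/49875 ≈ 3.4794e+5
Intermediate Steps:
b = 169217/49875 (b = 338434*(1/99750) = 169217/49875 ≈ 3.3928)
(b + 211650) + 136286 = (169217/49875 + 211650) + 136286 = 10556212967/49875 + 136286 = 17353477217/49875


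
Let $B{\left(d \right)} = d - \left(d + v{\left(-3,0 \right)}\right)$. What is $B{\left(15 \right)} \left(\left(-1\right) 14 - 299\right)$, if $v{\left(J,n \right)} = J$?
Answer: $-939$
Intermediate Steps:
$B{\left(d \right)} = 3$ ($B{\left(d \right)} = d - \left(d - 3\right) = d - \left(-3 + d\right) = 3$)
$B{\left(15 \right)} \left(\left(-1\right) 14 - 299\right) = 3 \left(\left(-1\right) 14 - 299\right) = 3 \left(-14 - 299\right) = 3 \left(-313\right) = -939$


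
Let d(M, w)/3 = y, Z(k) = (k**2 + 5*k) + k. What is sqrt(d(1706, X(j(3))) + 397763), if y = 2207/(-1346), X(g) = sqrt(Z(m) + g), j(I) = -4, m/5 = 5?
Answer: sqrt(720624679442)/1346 ≈ 630.68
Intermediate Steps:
m = 25 (m = 5*5 = 25)
Z(k) = k**2 + 6*k
X(g) = sqrt(775 + g) (X(g) = sqrt(25*(6 + 25) + g) = sqrt(25*31 + g) = sqrt(775 + g))
y = -2207/1346 (y = 2207*(-1/1346) = -2207/1346 ≈ -1.6397)
d(M, w) = -6621/1346 (d(M, w) = 3*(-2207/1346) = -6621/1346)
sqrt(d(1706, X(j(3))) + 397763) = sqrt(-6621/1346 + 397763) = sqrt(535382377/1346) = sqrt(720624679442)/1346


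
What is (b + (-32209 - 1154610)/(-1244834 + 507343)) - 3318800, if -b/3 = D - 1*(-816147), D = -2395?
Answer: -4247988272677/737491 ≈ -5.7601e+6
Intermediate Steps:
b = -2441256 (b = -3*(-2395 - 1*(-816147)) = -3*(-2395 + 816147) = -3*813752 = -2441256)
(b + (-32209 - 1154610)/(-1244834 + 507343)) - 3318800 = (-2441256 + (-32209 - 1154610)/(-1244834 + 507343)) - 3318800 = (-2441256 - 1186819/(-737491)) - 3318800 = (-2441256 - 1186819*(-1/737491)) - 3318800 = (-2441256 + 1186819/737491) - 3318800 = -1800403141877/737491 - 3318800 = -4247988272677/737491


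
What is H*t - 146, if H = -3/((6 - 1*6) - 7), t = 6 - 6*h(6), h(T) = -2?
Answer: -968/7 ≈ -138.29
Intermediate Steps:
t = 18 (t = 6 - 6*(-2) = 6 + 12 = 18)
H = 3/7 (H = -3/((6 - 6) - 7) = -3/(0 - 7) = -3/(-7) = -3*(-⅐) = 3/7 ≈ 0.42857)
H*t - 146 = (3/7)*18 - 146 = 54/7 - 146 = -968/7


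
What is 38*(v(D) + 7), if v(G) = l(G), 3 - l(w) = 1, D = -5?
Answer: 342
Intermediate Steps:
l(w) = 2 (l(w) = 3 - 1*1 = 3 - 1 = 2)
v(G) = 2
38*(v(D) + 7) = 38*(2 + 7) = 38*9 = 342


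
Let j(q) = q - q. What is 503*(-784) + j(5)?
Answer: -394352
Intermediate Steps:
j(q) = 0
503*(-784) + j(5) = 503*(-784) + 0 = -394352 + 0 = -394352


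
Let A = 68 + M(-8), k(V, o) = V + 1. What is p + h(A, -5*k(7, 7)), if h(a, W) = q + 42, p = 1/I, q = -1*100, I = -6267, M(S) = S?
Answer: -363487/6267 ≈ -58.000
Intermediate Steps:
k(V, o) = 1 + V
q = -100
A = 60 (A = 68 - 8 = 60)
p = -1/6267 (p = 1/(-6267) = -1/6267 ≈ -0.00015957)
h(a, W) = -58 (h(a, W) = -100 + 42 = -58)
p + h(A, -5*k(7, 7)) = -1/6267 - 58 = -363487/6267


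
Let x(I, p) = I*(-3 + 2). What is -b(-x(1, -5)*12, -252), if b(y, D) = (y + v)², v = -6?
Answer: -36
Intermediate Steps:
x(I, p) = -I (x(I, p) = I*(-1) = -I)
b(y, D) = (-6 + y)² (b(y, D) = (y - 6)² = (-6 + y)²)
-b(-x(1, -5)*12, -252) = -(-6 - (-1*1)*12)² = -(-6 - (-1)*12)² = -(-6 - 1*(-12))² = -(-6 + 12)² = -1*6² = -1*36 = -36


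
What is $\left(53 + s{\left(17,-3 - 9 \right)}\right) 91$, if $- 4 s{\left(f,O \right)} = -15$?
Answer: $\frac{20657}{4} \approx 5164.3$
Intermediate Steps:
$s{\left(f,O \right)} = \frac{15}{4}$ ($s{\left(f,O \right)} = \left(- \frac{1}{4}\right) \left(-15\right) = \frac{15}{4}$)
$\left(53 + s{\left(17,-3 - 9 \right)}\right) 91 = \left(53 + \frac{15}{4}\right) 91 = \frac{227}{4} \cdot 91 = \frac{20657}{4}$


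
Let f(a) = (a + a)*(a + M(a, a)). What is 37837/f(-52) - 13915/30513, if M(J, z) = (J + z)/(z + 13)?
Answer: 3249381463/469656096 ≈ 6.9186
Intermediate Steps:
M(J, z) = (J + z)/(13 + z)
f(a) = 2*a*(a + 2*a/(13 + a)) (f(a) = (a + a)*(a + (a + a)/(13 + a)) = (2*a)*(a + (2*a)/(13 + a)) = (2*a)*(a + 2*a/(13 + a)) = 2*a*(a + 2*a/(13 + a)))
37837/f(-52) - 13915/30513 = 37837/((2*(-52)²*(15 - 52)/(13 - 52))) - 13915/30513 = 37837/((2*2704*(-37)/(-39))) - 13915*1/30513 = 37837/((2*2704*(-1/39)*(-37))) - 13915/30513 = 37837/(15392/3) - 13915/30513 = 37837*(3/15392) - 13915/30513 = 113511/15392 - 13915/30513 = 3249381463/469656096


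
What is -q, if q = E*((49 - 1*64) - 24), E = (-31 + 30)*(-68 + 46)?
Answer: 858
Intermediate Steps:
E = 22 (E = -1*(-22) = 22)
q = -858 (q = 22*((49 - 1*64) - 24) = 22*((49 - 64) - 24) = 22*(-15 - 24) = 22*(-39) = -858)
-q = -1*(-858) = 858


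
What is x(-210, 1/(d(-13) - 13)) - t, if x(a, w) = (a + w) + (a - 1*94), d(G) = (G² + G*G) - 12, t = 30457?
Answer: -9693922/313 ≈ -30971.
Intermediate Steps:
d(G) = -12 + 2*G² (d(G) = (G² + G²) - 12 = 2*G² - 12 = -12 + 2*G²)
x(a, w) = -94 + w + 2*a (x(a, w) = (a + w) + (a - 94) = (a + w) + (-94 + a) = -94 + w + 2*a)
x(-210, 1/(d(-13) - 13)) - t = (-94 + 1/((-12 + 2*(-13)²) - 13) + 2*(-210)) - 1*30457 = (-94 + 1/((-12 + 2*169) - 13) - 420) - 30457 = (-94 + 1/((-12 + 338) - 13) - 420) - 30457 = (-94 + 1/(326 - 13) - 420) - 30457 = (-94 + 1/313 - 420) - 30457 = -160881/313 - 30457 = -9693922/313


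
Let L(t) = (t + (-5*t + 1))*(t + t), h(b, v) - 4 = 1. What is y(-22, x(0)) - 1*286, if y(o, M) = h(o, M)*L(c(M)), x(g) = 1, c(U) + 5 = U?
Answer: -966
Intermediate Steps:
c(U) = -5 + U
h(b, v) = 5 (h(b, v) = 4 + 1 = 5)
L(t) = 2*t*(1 - 4*t) (L(t) = (t + (1 - 5*t))*(2*t) = (1 - 4*t)*(2*t) = 2*t*(1 - 4*t))
y(o, M) = 10*(-5 + M)*(21 - 4*M) (y(o, M) = 5*(2*(-5 + M)*(1 - 4*(-5 + M))) = 5*(2*(-5 + M)*(1 + (20 - 4*M))) = 5*(2*(-5 + M)*(21 - 4*M)) = 10*(-5 + M)*(21 - 4*M))
y(-22, x(0)) - 1*286 = (-1050 - 40*1² + 410*1) - 1*286 = (-1050 - 40*1 + 410) - 286 = (-1050 - 40 + 410) - 286 = -680 - 286 = -966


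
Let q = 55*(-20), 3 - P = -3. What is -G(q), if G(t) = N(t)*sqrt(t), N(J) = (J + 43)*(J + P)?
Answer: -11563580*I*sqrt(11) ≈ -3.8352e+7*I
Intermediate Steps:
P = 6 (P = 3 - 1*(-3) = 3 + 3 = 6)
N(J) = (6 + J)*(43 + J) (N(J) = (J + 43)*(J + 6) = (43 + J)*(6 + J) = (6 + J)*(43 + J))
q = -1100
G(t) = sqrt(t)*(258 + t**2 + 49*t) (G(t) = (258 + t**2 + 49*t)*sqrt(t) = sqrt(t)*(258 + t**2 + 49*t))
-G(q) = -sqrt(-1100)*(258 + (-1100)**2 + 49*(-1100)) = -10*I*sqrt(11)*(258 + 1210000 - 53900) = -10*I*sqrt(11)*1156358 = -11563580*I*sqrt(11)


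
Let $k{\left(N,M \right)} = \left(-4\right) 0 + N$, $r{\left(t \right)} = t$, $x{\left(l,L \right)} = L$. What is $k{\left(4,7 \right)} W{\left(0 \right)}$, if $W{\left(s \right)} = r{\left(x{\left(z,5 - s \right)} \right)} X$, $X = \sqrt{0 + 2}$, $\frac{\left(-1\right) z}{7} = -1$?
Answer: $20 \sqrt{2} \approx 28.284$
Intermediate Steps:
$z = 7$ ($z = \left(-7\right) \left(-1\right) = 7$)
$X = \sqrt{2} \approx 1.4142$
$k{\left(N,M \right)} = N$ ($k{\left(N,M \right)} = 0 + N = N$)
$W{\left(s \right)} = \sqrt{2} \left(5 - s\right)$ ($W{\left(s \right)} = \left(5 - s\right) \sqrt{2} = \sqrt{2} \left(5 - s\right)$)
$k{\left(4,7 \right)} W{\left(0 \right)} = 4 \sqrt{2} \left(5 - 0\right) = 4 \sqrt{2} \left(5 + 0\right) = 4 \sqrt{2} \cdot 5 = 4 \cdot 5 \sqrt{2} = 20 \sqrt{2}$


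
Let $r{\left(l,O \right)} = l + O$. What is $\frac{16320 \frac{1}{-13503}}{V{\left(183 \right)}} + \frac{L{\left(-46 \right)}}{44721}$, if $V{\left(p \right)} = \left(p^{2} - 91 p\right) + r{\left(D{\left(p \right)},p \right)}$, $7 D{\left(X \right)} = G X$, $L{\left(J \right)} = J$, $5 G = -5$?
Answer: $- \frac{125386178}{114015965895} \approx -0.0010997$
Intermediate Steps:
$G = -1$ ($G = \frac{1}{5} \left(-5\right) = -1$)
$D{\left(X \right)} = - \frac{X}{7}$ ($D{\left(X \right)} = \frac{\left(-1\right) X}{7} = - \frac{X}{7}$)
$r{\left(l,O \right)} = O + l$
$V{\left(p \right)} = p^{2} - \frac{631 p}{7}$ ($V{\left(p \right)} = \left(p^{2} - 91 p\right) + \left(p - \frac{p}{7}\right) = \left(p^{2} - 91 p\right) + \frac{6 p}{7} = p^{2} - \frac{631 p}{7}$)
$\frac{16320 \frac{1}{-13503}}{V{\left(183 \right)}} + \frac{L{\left(-46 \right)}}{44721} = \frac{16320 \frac{1}{-13503}}{\frac{1}{7} \cdot 183 \left(-631 + 7 \cdot 183\right)} - \frac{46}{44721} = \frac{16320 \left(- \frac{1}{13503}\right)}{\frac{1}{7} \cdot 183 \left(-631 + 1281\right)} - \frac{46}{44721} = - \frac{5440}{4501 \cdot \frac{1}{7} \cdot 183 \cdot 650} - \frac{46}{44721} = - \frac{5440}{4501 \cdot \frac{118950}{7}} - \frac{46}{44721} = \left(- \frac{5440}{4501}\right) \frac{7}{118950} - \frac{46}{44721} = - \frac{544}{7648485} - \frac{46}{44721} = - \frac{125386178}{114015965895}$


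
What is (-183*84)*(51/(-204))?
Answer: 3843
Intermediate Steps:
(-183*84)*(51/(-204)) = -783972*(-1)/204 = -15372*(-¼) = 3843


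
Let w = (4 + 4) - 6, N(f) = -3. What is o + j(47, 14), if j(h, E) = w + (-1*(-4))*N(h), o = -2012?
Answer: -2022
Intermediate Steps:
w = 2 (w = 8 - 6 = 2)
j(h, E) = -10 (j(h, E) = 2 - 1*(-4)*(-3) = 2 + 4*(-3) = 2 - 12 = -10)
o + j(47, 14) = -2012 - 10 = -2022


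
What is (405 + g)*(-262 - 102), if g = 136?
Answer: -196924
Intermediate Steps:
(405 + g)*(-262 - 102) = (405 + 136)*(-262 - 102) = 541*(-364) = -196924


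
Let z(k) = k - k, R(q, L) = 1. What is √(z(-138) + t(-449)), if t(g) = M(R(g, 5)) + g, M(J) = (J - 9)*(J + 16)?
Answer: 3*I*√65 ≈ 24.187*I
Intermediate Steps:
z(k) = 0
M(J) = (-9 + J)*(16 + J)
t(g) = -136 + g (t(g) = (-144 + 1² + 7*1) + g = (-144 + 1 + 7) + g = -136 + g)
√(z(-138) + t(-449)) = √(0 + (-136 - 449)) = √(0 - 585) = √(-585) = 3*I*√65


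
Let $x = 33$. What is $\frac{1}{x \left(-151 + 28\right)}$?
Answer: $- \frac{1}{4059} \approx -0.00024637$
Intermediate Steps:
$\frac{1}{x \left(-151 + 28\right)} = \frac{1}{33 \left(-151 + 28\right)} = \frac{1}{33 \left(-123\right)} = \frac{1}{-4059} = - \frac{1}{4059}$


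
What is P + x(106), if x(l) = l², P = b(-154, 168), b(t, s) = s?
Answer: 11404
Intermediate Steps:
P = 168
P + x(106) = 168 + 106² = 168 + 11236 = 11404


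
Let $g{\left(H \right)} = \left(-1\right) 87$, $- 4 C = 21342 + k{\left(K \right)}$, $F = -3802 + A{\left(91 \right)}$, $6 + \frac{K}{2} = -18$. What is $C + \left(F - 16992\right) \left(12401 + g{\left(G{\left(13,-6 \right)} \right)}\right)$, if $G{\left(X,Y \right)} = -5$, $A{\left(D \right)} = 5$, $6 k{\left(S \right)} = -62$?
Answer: $- \frac{3072012947}{12} \approx -2.56 \cdot 10^{8}$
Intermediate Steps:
$K = -48$ ($K = -12 + 2 \left(-18\right) = -12 - 36 = -48$)
$k{\left(S \right)} = - \frac{31}{3}$ ($k{\left(S \right)} = \frac{1}{6} \left(-62\right) = - \frac{31}{3}$)
$F = -3797$ ($F = -3802 + 5 = -3797$)
$C = - \frac{63995}{12}$ ($C = - \frac{21342 - \frac{31}{3}}{4} = \left(- \frac{1}{4}\right) \frac{63995}{3} = - \frac{63995}{12} \approx -5332.9$)
$g{\left(H \right)} = -87$
$C + \left(F - 16992\right) \left(12401 + g{\left(G{\left(13,-6 \right)} \right)}\right) = - \frac{63995}{12} + \left(-3797 - 16992\right) \left(12401 - 87\right) = - \frac{63995}{12} - 255995746 = - \frac{3072012947}{12}$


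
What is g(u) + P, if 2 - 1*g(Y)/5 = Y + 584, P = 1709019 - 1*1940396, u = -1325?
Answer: -227662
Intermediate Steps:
P = -231377 (P = 1709019 - 1940396 = -231377)
g(Y) = -2910 - 5*Y (g(Y) = 10 - 5*(Y + 584) = 10 - 5*(584 + Y) = 10 + (-2920 - 5*Y) = -2910 - 5*Y)
g(u) + P = (-2910 - 5*(-1325)) - 231377 = (-2910 + 6625) - 231377 = 3715 - 231377 = -227662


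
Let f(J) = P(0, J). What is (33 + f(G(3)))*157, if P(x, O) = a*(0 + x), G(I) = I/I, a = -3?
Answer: 5181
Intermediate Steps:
G(I) = 1
P(x, O) = -3*x (P(x, O) = -3*(0 + x) = -3*x)
f(J) = 0 (f(J) = -3*0 = 0)
(33 + f(G(3)))*157 = (33 + 0)*157 = 33*157 = 5181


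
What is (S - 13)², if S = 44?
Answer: 961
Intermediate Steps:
(S - 13)² = (44 - 13)² = 31² = 961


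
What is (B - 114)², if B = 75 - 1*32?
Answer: 5041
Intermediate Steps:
B = 43 (B = 75 - 32 = 43)
(B - 114)² = (43 - 114)² = (-71)² = 5041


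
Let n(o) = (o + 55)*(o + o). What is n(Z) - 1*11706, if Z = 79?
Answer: 9466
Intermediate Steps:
n(o) = 2*o*(55 + o) (n(o) = (55 + o)*(2*o) = 2*o*(55 + o))
n(Z) - 1*11706 = 2*79*(55 + 79) - 1*11706 = 2*79*134 - 11706 = 21172 - 11706 = 9466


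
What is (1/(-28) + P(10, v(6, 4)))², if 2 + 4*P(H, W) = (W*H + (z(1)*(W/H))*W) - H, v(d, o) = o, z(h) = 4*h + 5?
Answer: 2187441/19600 ≈ 111.60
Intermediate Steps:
z(h) = 5 + 4*h
P(H, W) = -½ - H/4 + H*W/4 + 9*W²/(4*H) (P(H, W) = -½ + ((W*H + ((5 + 4*1)*(W/H))*W) - H)/4 = -½ + ((H*W + ((5 + 4)*(W/H))*W) - H)/4 = -½ + ((H*W + (9*(W/H))*W) - H)/4 = -½ + ((H*W + (9*W/H)*W) - H)/4 = -½ + ((H*W + 9*W²/H) - H)/4 = -½ + (-H + H*W + 9*W²/H)/4 = -½ + (-H/4 + H*W/4 + 9*W²/(4*H)) = -½ - H/4 + H*W/4 + 9*W²/(4*H))
(1/(-28) + P(10, v(6, 4)))² = (1/(-28) + (¼)*(9*4² - 1*10*(2 + 10 - 1*10*4))/10)² = (-1/28 + (¼)*(⅒)*(9*16 - 1*10*(2 + 10 - 40)))² = (-1/28 + (¼)*(⅒)*(144 - 1*10*(-28)))² = (-1/28 + (¼)*(⅒)*(144 + 280))² = (-1/28 + (¼)*(⅒)*424)² = (-1/28 + 53/5)² = (1479/140)² = 2187441/19600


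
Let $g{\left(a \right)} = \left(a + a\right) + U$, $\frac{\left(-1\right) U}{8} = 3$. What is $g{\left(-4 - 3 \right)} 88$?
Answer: $-3344$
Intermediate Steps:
$U = -24$ ($U = \left(-8\right) 3 = -24$)
$g{\left(a \right)} = -24 + 2 a$ ($g{\left(a \right)} = \left(a + a\right) - 24 = 2 a - 24 = -24 + 2 a$)
$g{\left(-4 - 3 \right)} 88 = \left(-24 + 2 \left(-4 - 3\right)\right) 88 = \left(-24 + 2 \left(-7\right)\right) 88 = \left(-24 - 14\right) 88 = \left(-38\right) 88 = -3344$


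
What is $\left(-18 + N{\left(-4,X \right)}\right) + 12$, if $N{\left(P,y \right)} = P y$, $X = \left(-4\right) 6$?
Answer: $90$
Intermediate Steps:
$X = -24$
$\left(-18 + N{\left(-4,X \right)}\right) + 12 = \left(-18 - -96\right) + 12 = \left(-18 + 96\right) + 12 = 78 + 12 = 90$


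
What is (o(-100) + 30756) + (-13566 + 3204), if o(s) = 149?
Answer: 20543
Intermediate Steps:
(o(-100) + 30756) + (-13566 + 3204) = (149 + 30756) + (-13566 + 3204) = 30905 - 10362 = 20543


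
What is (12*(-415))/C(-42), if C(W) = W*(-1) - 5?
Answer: -4980/37 ≈ -134.59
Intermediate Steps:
C(W) = -5 - W (C(W) = -W - 5 = -5 - W)
(12*(-415))/C(-42) = (12*(-415))/(-5 - 1*(-42)) = -4980/(-5 + 42) = -4980/37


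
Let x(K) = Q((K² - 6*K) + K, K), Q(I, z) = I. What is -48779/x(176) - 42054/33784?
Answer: -364200865/127095408 ≈ -2.8656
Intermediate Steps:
x(K) = K² - 5*K (x(K) = (K² - 6*K) + K = K² - 5*K)
-48779/x(176) - 42054/33784 = -48779*1/(176*(-5 + 176)) - 42054/33784 = -48779/(176*171) - 42054*1/33784 = -48779/30096 - 21027/16892 = -364200865/127095408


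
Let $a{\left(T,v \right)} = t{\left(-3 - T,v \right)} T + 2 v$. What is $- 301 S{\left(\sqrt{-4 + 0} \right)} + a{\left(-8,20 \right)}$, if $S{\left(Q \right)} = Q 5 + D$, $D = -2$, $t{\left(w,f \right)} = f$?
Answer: $482 - 3010 i \approx 482.0 - 3010.0 i$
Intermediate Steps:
$a{\left(T,v \right)} = 2 v + T v$ ($a{\left(T,v \right)} = v T + 2 v = T v + 2 v = 2 v + T v$)
$S{\left(Q \right)} = -2 + 5 Q$ ($S{\left(Q \right)} = Q 5 - 2 = 5 Q - 2 = -2 + 5 Q$)
$- 301 S{\left(\sqrt{-4 + 0} \right)} + a{\left(-8,20 \right)} = - 301 \left(-2 + 5 \sqrt{-4 + 0}\right) + 20 \left(2 - 8\right) = - 301 \left(-2 + 5 \sqrt{-4}\right) + 20 \left(-6\right) = - 301 \left(-2 + 5 \cdot 2 i\right) - 120 = - 301 \left(-2 + 10 i\right) - 120 = \left(602 - 3010 i\right) - 120 = 482 - 3010 i$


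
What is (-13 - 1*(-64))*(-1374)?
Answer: -70074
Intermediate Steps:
(-13 - 1*(-64))*(-1374) = (-13 + 64)*(-1374) = 51*(-1374) = -70074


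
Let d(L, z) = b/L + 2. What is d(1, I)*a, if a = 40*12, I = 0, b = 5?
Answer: 3360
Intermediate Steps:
d(L, z) = 2 + 5/L (d(L, z) = 5/L + 2 = 2 + 5/L)
a = 480
d(1, I)*a = (2 + 5/1)*480 = (2 + 5*1)*480 = (2 + 5)*480 = 7*480 = 3360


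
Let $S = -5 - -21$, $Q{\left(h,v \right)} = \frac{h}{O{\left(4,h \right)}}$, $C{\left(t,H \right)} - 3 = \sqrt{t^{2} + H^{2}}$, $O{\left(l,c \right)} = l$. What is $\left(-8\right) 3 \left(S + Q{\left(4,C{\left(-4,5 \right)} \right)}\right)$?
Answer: $-408$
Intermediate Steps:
$C{\left(t,H \right)} = 3 + \sqrt{H^{2} + t^{2}}$ ($C{\left(t,H \right)} = 3 + \sqrt{t^{2} + H^{2}} = 3 + \sqrt{H^{2} + t^{2}}$)
$Q{\left(h,v \right)} = \frac{h}{4}$
$S = 16$ ($S = -5 + 21 = 16$)
$\left(-8\right) 3 \left(S + Q{\left(4,C{\left(-4,5 \right)} \right)}\right) = \left(-8\right) 3 \left(16 + \frac{1}{4} \cdot 4\right) = - 24 \left(16 + 1\right) = \left(-24\right) 17 = -408$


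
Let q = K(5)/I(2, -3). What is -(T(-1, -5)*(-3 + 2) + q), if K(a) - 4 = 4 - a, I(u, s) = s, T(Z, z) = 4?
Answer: 5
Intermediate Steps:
K(a) = 8 - a (K(a) = 4 + (4 - a) = 8 - a)
q = -1 (q = (8 - 1*5)/(-3) = (8 - 5)*(-⅓) = 3*(-⅓) = -1)
-(T(-1, -5)*(-3 + 2) + q) = -(4*(-3 + 2) - 1) = -(4*(-1) - 1) = -(-4 - 1) = -1*(-5) = 5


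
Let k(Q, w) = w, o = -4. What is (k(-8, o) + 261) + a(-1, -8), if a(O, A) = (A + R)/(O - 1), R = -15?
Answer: 537/2 ≈ 268.50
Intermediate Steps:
a(O, A) = (-15 + A)/(-1 + O) (a(O, A) = (A - 15)/(O - 1) = (-15 + A)/(-1 + O))
(k(-8, o) + 261) + a(-1, -8) = (-4 + 261) + (-15 - 8)/(-1 - 1) = 257 - 23/(-2) = 257 - 1/2*(-23) = 257 + 23/2 = 537/2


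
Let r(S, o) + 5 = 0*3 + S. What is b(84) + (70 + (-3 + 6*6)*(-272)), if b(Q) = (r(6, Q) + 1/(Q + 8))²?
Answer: -75371735/8464 ≈ -8905.0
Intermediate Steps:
r(S, o) = -5 + S (r(S, o) = -5 + (0*3 + S) = -5 + (0 + S) = -5 + S)
b(Q) = (1 + 1/(8 + Q))² (b(Q) = ((-5 + 6) + 1/(Q + 8))² = (1 + 1/(8 + Q))²)
b(84) + (70 + (-3 + 6*6)*(-272)) = (9 + 84)²/(8 + 84)² + (70 + (-3 + 6*6)*(-272)) = 93²/92² + (70 + (-3 + 36)*(-272)) = (1/8464)*8649 + (70 + 33*(-272)) = 8649/8464 + (70 - 8976) = 8649/8464 - 8906 = -75371735/8464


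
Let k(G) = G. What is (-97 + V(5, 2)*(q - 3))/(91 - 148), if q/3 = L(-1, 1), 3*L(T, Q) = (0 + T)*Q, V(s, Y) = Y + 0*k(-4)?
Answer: 35/19 ≈ 1.8421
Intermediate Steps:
V(s, Y) = Y (V(s, Y) = Y + 0*(-4) = Y + 0 = Y)
L(T, Q) = Q*T/3 (L(T, Q) = ((0 + T)*Q)/3 = (T*Q)/3 = (Q*T)/3 = Q*T/3)
q = -1 (q = 3*((⅓)*1*(-1)) = 3*(-⅓) = -1)
(-97 + V(5, 2)*(q - 3))/(91 - 148) = (-97 + 2*(-1 - 3))/(91 - 148) = (-97 + 2*(-4))/(-57) = (-97 - 8)*(-1/57) = -105*(-1/57) = 35/19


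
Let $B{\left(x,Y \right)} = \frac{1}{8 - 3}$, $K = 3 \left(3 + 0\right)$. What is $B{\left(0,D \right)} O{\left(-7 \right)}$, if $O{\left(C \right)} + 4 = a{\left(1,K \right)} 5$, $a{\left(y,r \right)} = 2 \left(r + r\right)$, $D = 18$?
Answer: $\frac{176}{5} \approx 35.2$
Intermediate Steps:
$K = 9$ ($K = 3 \cdot 3 = 9$)
$a{\left(y,r \right)} = 4 r$ ($a{\left(y,r \right)} = 2 \cdot 2 r = 4 r$)
$O{\left(C \right)} = 176$ ($O{\left(C \right)} = -4 + 4 \cdot 9 \cdot 5 = -4 + 36 \cdot 5 = -4 + 180 = 176$)
$B{\left(x,Y \right)} = \frac{1}{5}$
$B{\left(0,D \right)} O{\left(-7 \right)} = \frac{1}{5} \cdot 176 = \frac{176}{5}$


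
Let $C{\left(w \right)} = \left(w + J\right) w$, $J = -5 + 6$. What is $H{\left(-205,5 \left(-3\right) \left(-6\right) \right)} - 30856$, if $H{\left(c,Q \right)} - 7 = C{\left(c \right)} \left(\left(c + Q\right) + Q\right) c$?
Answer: $214296651$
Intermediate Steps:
$J = 1$
$C{\left(w \right)} = w \left(1 + w\right)$ ($C{\left(w \right)} = \left(w + 1\right) w = \left(1 + w\right) w = w \left(1 + w\right)$)
$H{\left(c,Q \right)} = 7 + c^{2} \left(1 + c\right) \left(c + 2 Q\right)$ ($H{\left(c,Q \right)} = 7 + c \left(1 + c\right) \left(\left(c + Q\right) + Q\right) c = 7 + c \left(1 + c\right) \left(\left(Q + c\right) + Q\right) c = 7 + c \left(1 + c\right) \left(c + 2 Q\right) c = 7 + c^{2} \left(1 + c\right) \left(c + 2 Q\right)$)
$H{\left(-205,5 \left(-3\right) \left(-6\right) \right)} - 30856 = \left(7 + \left(-205\right)^{3} \left(1 - 205\right) + 2 \cdot 5 \left(-3\right) \left(-6\right) \left(-205\right)^{2} \left(1 - 205\right)\right) - 30856 = \left(7 - -1757485500 + 2 \left(\left(-15\right) \left(-6\right)\right) 42025 \left(-204\right)\right) - 30856 = \left(7 + 1757485500 + 2 \cdot 90 \cdot 42025 \left(-204\right)\right) - 30856 = \left(7 + 1757485500 - 1543158000\right) - 30856 = 214327507 - 30856 = 214296651$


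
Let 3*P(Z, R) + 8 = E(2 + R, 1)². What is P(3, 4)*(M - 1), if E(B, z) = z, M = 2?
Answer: -7/3 ≈ -2.3333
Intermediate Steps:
P(Z, R) = -7/3 (P(Z, R) = -8/3 + (⅓)*1² = -8/3 + (⅓)*1 = -8/3 + ⅓ = -7/3)
P(3, 4)*(M - 1) = -7*(2 - 1)/3 = -7/3*1 = -7/3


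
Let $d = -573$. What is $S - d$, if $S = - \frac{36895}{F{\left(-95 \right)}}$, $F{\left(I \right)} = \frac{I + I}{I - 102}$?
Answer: $- \frac{1431889}{38} \approx -37681.0$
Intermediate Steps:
$F{\left(I \right)} = \frac{2 I}{-102 + I}$
$S = - \frac{1453663}{38}$ ($S = - \frac{36895}{2 \left(-95\right) \frac{1}{-102 - 95}} = - \frac{36895}{2 \left(-95\right) \frac{1}{-197}} = - \frac{36895}{2 \left(-95\right) \left(- \frac{1}{197}\right)} = - \frac{36895}{\frac{190}{197}} = \left(-36895\right) \frac{197}{190} = - \frac{1453663}{38} \approx -38254.0$)
$S - d = - \frac{1453663}{38} - -573 = - \frac{1453663}{38} + 573 = - \frac{1431889}{38}$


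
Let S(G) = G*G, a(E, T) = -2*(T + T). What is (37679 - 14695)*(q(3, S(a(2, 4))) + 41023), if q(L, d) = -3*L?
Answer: 942665776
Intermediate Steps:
a(E, T) = -4*T
S(G) = G²
(37679 - 14695)*(q(3, S(a(2, 4))) + 41023) = (37679 - 14695)*(-3*3 + 41023) = 22984*(-9 + 41023) = 22984*41014 = 942665776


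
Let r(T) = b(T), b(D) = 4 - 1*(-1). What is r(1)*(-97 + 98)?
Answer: 5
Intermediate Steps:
b(D) = 5 (b(D) = 4 + 1 = 5)
r(T) = 5
r(1)*(-97 + 98) = 5*(-97 + 98) = 5*1 = 5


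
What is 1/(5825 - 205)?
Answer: 1/5620 ≈ 0.00017794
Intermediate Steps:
1/(5825 - 205) = 1/5620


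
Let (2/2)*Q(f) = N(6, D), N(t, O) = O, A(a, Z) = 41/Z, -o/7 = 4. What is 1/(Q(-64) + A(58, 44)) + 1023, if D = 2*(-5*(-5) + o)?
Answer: 228085/223 ≈ 1022.8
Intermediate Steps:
o = -28 (o = -7*4 = -28)
D = -6 (D = 2*(-5*(-5) - 28) = 2*(25 - 28) = 2*(-3) = -6)
Q(f) = -6
1/(Q(-64) + A(58, 44)) + 1023 = 1/(-6 + 41/44) + 1023 = 1/(-223/44) + 1023 = -44/223 + 1023 = 228085/223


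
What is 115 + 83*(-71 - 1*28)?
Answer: -8102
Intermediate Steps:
115 + 83*(-71 - 1*28) = 115 + 83*(-71 - 28) = 115 + 83*(-99) = 115 - 8217 = -8102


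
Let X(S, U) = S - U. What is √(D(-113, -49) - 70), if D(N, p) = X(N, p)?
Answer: I*√134 ≈ 11.576*I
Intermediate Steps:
D(N, p) = N - p
√(D(-113, -49) - 70) = √((-113 - 1*(-49)) - 70) = √((-113 + 49) - 70) = √(-64 - 70) = √(-134) = I*√134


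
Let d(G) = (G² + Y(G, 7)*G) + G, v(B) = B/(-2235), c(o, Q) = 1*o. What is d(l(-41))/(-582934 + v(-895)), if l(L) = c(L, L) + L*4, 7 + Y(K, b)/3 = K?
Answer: -76973400/260571319 ≈ -0.29540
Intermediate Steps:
c(o, Q) = o
Y(K, b) = -21 + 3*K
v(B) = -B/2235 (v(B) = B*(-1/2235) = -B/2235)
l(L) = 5*L (l(L) = L + L*4 = L + 4*L = 5*L)
d(G) = G + G² + G*(-21 + 3*G) (d(G) = (G² + (-21 + 3*G)*G) + G = (G² + G*(-21 + 3*G)) + G = G + G² + G*(-21 + 3*G))
d(l(-41))/(-582934 + v(-895)) = (4*(5*(-41))*(-5 + 5*(-41)))/(-582934 - 1/2235*(-895)) = (4*(-205)*(-5 - 205))/(-582934 + 179/447) = (4*(-205)*(-210))/(-260571319/447) = 172200*(-447/260571319) = -76973400/260571319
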